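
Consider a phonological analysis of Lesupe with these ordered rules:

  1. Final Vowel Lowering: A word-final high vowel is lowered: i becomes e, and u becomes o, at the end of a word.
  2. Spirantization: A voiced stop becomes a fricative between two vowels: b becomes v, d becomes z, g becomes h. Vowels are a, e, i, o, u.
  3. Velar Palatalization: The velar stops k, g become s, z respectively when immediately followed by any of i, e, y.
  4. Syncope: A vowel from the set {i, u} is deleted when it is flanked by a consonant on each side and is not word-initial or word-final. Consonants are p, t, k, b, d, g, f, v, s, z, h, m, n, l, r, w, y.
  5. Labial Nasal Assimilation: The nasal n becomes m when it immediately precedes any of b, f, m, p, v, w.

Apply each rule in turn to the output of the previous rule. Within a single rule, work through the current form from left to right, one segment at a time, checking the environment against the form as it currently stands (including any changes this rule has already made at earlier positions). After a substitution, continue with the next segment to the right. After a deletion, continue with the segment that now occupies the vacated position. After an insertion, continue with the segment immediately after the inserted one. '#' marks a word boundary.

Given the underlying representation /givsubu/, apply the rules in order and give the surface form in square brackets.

[zvsvo]

1 Final Vowel Lowering: [givsubu] → [givsubo]
2 Spirantization: [givsubo] → [givsuvo]
3 Velar Palatalization: [givsuvo] → [zivsuvo]
4 Syncope: [zivsuvo] → [zvsvo]
5 Labial Nasal Assimilation: no change — [zvsvo]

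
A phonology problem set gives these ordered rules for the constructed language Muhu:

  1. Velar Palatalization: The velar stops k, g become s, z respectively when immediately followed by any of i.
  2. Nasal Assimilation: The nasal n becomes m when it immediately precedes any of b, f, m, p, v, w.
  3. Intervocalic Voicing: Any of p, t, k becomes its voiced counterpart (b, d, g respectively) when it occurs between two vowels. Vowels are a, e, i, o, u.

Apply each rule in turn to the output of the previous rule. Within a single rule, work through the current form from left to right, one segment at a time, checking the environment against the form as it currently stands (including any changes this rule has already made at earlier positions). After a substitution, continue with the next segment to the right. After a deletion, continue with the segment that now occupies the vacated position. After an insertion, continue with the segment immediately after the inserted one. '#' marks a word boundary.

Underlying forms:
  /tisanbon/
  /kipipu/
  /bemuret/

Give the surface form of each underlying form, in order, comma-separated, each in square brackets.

/tisanbon/:
  1 Velar Palatalization: no change — [tisanbon]
  2 Nasal Assimilation: [tisanbon] → [tisambon]
  3 Intervocalic Voicing: no change — [tisambon]
/kipipu/:
  1 Velar Palatalization: [kipipu] → [sipipu]
  2 Nasal Assimilation: no change — [sipipu]
  3 Intervocalic Voicing: [sipipu] → [sibibu]
/bemuret/:
  1 Velar Palatalization: no change — [bemuret]
  2 Nasal Assimilation: no change — [bemuret]
  3 Intervocalic Voicing: no change — [bemuret]

[tisambon], [sibibu], [bemuret]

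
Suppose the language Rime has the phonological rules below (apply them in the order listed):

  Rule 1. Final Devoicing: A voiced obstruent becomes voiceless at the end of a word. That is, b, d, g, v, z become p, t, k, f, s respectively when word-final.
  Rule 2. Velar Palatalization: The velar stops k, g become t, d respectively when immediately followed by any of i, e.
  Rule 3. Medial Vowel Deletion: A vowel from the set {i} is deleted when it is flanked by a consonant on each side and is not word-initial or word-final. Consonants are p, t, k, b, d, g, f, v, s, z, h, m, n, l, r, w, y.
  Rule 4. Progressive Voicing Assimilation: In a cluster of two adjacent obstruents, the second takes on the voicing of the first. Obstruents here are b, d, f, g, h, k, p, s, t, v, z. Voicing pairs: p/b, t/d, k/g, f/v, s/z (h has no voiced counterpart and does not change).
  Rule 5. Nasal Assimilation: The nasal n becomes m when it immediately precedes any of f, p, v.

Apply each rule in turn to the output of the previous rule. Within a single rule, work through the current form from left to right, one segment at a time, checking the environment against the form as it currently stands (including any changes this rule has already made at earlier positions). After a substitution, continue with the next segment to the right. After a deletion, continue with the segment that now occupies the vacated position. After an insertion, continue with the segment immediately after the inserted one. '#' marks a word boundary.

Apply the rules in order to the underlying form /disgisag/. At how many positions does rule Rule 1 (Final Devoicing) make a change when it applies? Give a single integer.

1

Rule 1 Final Devoicing: [disgisag] → [disgisak]
Rule 2 Velar Palatalization: [disgisak] → [disdisak]
Rule 3 Medial Vowel Deletion: [disdisak] → [dsdsak]
Rule 4 Progressive Voicing Assimilation: [dsdsak] → [dzdzak]
Rule 5 Nasal Assimilation: no change — [dzdzak]
Rule Rule 1 changed 1 position(s).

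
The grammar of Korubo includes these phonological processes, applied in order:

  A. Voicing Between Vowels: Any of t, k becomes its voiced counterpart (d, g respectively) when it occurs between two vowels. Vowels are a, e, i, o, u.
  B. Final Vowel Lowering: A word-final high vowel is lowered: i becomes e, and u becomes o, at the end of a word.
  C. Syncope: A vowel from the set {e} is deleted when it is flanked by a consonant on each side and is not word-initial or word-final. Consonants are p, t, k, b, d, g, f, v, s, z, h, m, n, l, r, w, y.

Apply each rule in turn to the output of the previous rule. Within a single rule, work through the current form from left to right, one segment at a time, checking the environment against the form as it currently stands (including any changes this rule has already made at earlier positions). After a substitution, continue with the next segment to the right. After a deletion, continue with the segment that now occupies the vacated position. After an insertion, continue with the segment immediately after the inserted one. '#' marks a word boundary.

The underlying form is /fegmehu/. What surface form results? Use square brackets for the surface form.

[fgmho]

A Voicing Between Vowels: no change — [fegmehu]
B Final Vowel Lowering: [fegmehu] → [fegmeho]
C Syncope: [fegmeho] → [fgmho]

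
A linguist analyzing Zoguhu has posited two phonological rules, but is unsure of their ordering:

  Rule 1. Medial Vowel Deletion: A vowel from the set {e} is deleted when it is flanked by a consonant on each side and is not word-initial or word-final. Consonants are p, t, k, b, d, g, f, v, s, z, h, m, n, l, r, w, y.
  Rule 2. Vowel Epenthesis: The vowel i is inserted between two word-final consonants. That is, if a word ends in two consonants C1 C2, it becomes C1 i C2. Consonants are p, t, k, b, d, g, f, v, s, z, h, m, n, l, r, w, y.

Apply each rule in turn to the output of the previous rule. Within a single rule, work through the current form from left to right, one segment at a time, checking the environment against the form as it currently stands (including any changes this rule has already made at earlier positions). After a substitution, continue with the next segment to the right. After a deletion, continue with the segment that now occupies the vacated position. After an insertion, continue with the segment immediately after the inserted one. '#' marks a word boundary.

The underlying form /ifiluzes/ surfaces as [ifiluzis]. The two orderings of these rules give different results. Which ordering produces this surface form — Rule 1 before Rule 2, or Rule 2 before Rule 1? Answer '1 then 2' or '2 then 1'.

Order 1 then 2:
  1 Medial Vowel Deletion: [ifiluzes] → [ifiluzs]
  2 Vowel Epenthesis: [ifiluzs] → [ifiluzis]
  result: [ifiluzis]
Order 2 then 1:
  2 Vowel Epenthesis: no change — [ifiluzes]
  1 Medial Vowel Deletion: [ifiluzes] → [ifiluzs]
  result: [ifiluzs]

1 then 2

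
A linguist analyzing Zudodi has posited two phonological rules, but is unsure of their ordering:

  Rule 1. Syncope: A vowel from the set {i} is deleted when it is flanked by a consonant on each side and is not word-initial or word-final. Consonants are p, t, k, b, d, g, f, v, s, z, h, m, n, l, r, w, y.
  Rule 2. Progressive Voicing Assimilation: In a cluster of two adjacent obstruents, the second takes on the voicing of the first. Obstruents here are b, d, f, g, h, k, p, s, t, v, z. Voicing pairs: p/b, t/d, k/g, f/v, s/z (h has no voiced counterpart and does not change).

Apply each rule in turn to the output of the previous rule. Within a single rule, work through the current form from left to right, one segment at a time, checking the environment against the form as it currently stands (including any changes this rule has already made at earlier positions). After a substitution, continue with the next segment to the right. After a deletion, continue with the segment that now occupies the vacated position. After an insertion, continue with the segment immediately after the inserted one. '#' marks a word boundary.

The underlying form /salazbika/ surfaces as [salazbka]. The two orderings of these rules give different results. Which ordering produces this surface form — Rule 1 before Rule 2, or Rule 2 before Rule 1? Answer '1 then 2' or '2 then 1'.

2 then 1

Order 1 then 2:
  1 Syncope: [salazbika] → [salazbka]
  2 Progressive Voicing Assimilation: [salazbka] → [salazbga]
  result: [salazbga]
Order 2 then 1:
  2 Progressive Voicing Assimilation: no change — [salazbika]
  1 Syncope: [salazbika] → [salazbka]
  result: [salazbka]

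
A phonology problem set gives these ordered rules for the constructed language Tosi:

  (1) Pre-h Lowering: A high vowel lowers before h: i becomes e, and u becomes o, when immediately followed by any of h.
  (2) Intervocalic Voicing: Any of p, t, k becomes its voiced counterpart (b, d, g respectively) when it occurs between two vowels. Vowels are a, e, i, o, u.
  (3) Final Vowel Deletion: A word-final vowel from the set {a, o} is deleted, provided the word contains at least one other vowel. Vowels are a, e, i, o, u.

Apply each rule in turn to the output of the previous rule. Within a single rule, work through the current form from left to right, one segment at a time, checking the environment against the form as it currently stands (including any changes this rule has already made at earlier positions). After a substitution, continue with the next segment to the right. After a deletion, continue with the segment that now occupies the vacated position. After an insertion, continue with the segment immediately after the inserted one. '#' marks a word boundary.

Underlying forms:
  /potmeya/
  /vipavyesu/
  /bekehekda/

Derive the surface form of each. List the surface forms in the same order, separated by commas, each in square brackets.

/potmeya/:
  (1) Pre-h Lowering: no change — [potmeya]
  (2) Intervocalic Voicing: no change — [potmeya]
  (3) Final Vowel Deletion: [potmeya] → [potmey]
/vipavyesu/:
  (1) Pre-h Lowering: no change — [vipavyesu]
  (2) Intervocalic Voicing: [vipavyesu] → [vibavyesu]
  (3) Final Vowel Deletion: no change — [vibavyesu]
/bekehekda/:
  (1) Pre-h Lowering: no change — [bekehekda]
  (2) Intervocalic Voicing: [bekehekda] → [begehekda]
  (3) Final Vowel Deletion: [begehekda] → [begehekd]

[potmey], [vibavyesu], [begehekd]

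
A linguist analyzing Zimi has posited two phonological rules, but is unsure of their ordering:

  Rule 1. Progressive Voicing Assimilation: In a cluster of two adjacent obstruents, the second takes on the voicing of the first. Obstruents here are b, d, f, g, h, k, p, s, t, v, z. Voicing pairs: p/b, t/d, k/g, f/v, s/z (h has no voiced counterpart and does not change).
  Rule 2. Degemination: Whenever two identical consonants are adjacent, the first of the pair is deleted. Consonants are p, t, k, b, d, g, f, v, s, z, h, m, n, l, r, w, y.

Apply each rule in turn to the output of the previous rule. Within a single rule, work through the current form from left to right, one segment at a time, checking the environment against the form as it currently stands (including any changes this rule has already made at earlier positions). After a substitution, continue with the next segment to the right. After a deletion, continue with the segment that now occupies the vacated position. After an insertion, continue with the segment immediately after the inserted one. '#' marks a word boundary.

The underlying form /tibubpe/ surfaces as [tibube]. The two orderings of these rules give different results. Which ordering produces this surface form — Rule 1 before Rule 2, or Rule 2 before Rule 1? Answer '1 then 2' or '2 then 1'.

Order 1 then 2:
  1 Progressive Voicing Assimilation: [tibubpe] → [tibubbe]
  2 Degemination: [tibubbe] → [tibube]
  result: [tibube]
Order 2 then 1:
  2 Degemination: no change — [tibubpe]
  1 Progressive Voicing Assimilation: [tibubpe] → [tibubbe]
  result: [tibubbe]

1 then 2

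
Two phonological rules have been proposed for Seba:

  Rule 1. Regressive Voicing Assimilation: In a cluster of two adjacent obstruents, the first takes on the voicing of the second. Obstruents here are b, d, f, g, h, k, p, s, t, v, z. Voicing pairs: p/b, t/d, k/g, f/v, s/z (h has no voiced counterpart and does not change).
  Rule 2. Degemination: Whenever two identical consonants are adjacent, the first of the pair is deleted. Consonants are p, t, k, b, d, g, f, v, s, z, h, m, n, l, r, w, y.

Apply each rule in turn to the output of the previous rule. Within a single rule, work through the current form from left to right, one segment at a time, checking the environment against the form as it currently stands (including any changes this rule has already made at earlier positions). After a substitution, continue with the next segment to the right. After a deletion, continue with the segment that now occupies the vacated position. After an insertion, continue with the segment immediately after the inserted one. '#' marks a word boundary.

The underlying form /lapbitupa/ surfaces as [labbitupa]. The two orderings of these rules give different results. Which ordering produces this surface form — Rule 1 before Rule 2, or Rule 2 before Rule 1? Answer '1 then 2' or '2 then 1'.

Order 1 then 2:
  1 Regressive Voicing Assimilation: [lapbitupa] → [labbitupa]
  2 Degemination: [labbitupa] → [labitupa]
  result: [labitupa]
Order 2 then 1:
  2 Degemination: no change — [lapbitupa]
  1 Regressive Voicing Assimilation: [lapbitupa] → [labbitupa]
  result: [labbitupa]

2 then 1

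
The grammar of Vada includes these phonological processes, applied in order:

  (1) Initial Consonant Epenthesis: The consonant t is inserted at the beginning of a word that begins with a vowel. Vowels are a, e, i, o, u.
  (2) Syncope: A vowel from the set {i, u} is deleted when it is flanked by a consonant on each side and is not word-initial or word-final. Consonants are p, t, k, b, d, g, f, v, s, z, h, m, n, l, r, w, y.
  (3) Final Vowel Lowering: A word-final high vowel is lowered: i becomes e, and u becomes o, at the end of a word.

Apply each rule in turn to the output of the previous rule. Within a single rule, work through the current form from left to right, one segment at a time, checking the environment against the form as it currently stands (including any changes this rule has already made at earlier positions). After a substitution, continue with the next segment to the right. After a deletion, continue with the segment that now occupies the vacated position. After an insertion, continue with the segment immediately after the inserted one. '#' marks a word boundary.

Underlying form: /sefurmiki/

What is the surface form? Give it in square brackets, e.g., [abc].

(1) Initial Consonant Epenthesis: no change — [sefurmiki]
(2) Syncope: [sefurmiki] → [sefrmki]
(3) Final Vowel Lowering: [sefrmki] → [sefrmke]

[sefrmke]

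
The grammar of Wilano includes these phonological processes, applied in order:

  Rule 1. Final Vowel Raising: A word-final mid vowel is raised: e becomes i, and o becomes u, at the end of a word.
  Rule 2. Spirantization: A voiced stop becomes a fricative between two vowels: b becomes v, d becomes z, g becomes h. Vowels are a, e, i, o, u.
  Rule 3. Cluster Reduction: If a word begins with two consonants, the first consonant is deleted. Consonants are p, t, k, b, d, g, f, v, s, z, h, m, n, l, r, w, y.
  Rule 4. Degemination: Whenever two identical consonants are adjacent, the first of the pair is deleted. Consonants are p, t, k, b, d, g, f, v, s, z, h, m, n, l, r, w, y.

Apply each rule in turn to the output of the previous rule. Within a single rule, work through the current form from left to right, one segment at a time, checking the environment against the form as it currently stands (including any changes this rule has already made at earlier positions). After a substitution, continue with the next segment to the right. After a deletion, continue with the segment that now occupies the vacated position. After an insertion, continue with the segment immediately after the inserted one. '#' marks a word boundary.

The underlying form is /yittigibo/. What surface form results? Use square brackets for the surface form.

[yitihivu]

Rule 1 Final Vowel Raising: [yittigibo] → [yittigibu]
Rule 2 Spirantization: [yittigibu] → [yittihivu]
Rule 3 Cluster Reduction: no change — [yittihivu]
Rule 4 Degemination: [yittihivu] → [yitihivu]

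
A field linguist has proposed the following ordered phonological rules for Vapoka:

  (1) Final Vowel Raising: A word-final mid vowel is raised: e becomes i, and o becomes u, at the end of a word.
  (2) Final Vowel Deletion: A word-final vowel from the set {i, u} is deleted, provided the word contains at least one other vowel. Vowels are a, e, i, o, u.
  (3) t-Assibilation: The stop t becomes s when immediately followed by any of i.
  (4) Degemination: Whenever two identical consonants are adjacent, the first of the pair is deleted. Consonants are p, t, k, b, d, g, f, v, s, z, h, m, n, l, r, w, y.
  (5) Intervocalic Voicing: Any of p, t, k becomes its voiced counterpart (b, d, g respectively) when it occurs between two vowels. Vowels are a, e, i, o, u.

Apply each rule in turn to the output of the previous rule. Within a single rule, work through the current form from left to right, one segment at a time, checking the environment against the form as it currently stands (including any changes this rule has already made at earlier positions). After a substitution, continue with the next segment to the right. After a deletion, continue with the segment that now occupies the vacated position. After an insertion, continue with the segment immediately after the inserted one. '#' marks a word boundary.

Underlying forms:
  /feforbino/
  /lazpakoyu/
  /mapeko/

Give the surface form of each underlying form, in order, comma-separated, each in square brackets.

[feforbin], [lazpagoy], [mabek]

/feforbino/:
  (1) Final Vowel Raising: [feforbino] → [feforbinu]
  (2) Final Vowel Deletion: [feforbinu] → [feforbin]
  (3) t-Assibilation: no change — [feforbin]
  (4) Degemination: no change — [feforbin]
  (5) Intervocalic Voicing: no change — [feforbin]
/lazpakoyu/:
  (1) Final Vowel Raising: no change — [lazpakoyu]
  (2) Final Vowel Deletion: [lazpakoyu] → [lazpakoy]
  (3) t-Assibilation: no change — [lazpakoy]
  (4) Degemination: no change — [lazpakoy]
  (5) Intervocalic Voicing: [lazpakoy] → [lazpagoy]
/mapeko/:
  (1) Final Vowel Raising: [mapeko] → [mapeku]
  (2) Final Vowel Deletion: [mapeku] → [mapek]
  (3) t-Assibilation: no change — [mapek]
  (4) Degemination: no change — [mapek]
  (5) Intervocalic Voicing: [mapek] → [mabek]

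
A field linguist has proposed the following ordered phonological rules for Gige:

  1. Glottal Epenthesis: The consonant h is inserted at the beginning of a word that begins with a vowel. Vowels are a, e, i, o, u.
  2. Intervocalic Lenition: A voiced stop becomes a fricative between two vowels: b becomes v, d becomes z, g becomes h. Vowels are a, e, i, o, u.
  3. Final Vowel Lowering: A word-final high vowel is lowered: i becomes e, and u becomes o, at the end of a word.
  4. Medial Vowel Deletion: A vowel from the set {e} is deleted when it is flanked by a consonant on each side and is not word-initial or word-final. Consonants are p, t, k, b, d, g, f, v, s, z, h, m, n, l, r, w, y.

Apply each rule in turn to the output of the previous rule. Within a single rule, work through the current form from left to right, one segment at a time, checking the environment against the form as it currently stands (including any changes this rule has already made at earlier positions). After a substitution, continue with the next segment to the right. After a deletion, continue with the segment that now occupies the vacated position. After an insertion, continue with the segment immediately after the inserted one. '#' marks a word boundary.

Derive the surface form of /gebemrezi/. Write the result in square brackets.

1 Glottal Epenthesis: no change — [gebemrezi]
2 Intervocalic Lenition: [gebemrezi] → [gevemrezi]
3 Final Vowel Lowering: [gevemrezi] → [gevemreze]
4 Medial Vowel Deletion: [gevemreze] → [gvmrze]

[gvmrze]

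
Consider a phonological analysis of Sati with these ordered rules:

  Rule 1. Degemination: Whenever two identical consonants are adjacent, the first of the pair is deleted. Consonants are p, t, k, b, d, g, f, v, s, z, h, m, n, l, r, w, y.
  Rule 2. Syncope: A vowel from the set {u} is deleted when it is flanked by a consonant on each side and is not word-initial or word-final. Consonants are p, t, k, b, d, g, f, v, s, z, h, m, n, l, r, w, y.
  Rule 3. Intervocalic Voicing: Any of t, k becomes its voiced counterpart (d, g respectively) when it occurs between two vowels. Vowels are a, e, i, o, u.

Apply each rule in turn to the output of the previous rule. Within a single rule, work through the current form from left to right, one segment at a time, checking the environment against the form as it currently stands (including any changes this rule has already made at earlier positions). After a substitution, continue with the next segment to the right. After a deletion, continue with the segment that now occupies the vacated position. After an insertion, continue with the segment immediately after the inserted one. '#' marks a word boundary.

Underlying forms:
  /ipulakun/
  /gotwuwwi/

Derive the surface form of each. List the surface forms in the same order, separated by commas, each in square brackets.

[iplakn], [gotwwi]

/ipulakun/:
  Rule 1 Degemination: no change — [ipulakun]
  Rule 2 Syncope: [ipulakun] → [iplakn]
  Rule 3 Intervocalic Voicing: no change — [iplakn]
/gotwuwwi/:
  Rule 1 Degemination: [gotwuwwi] → [gotwuwi]
  Rule 2 Syncope: [gotwuwi] → [gotwwi]
  Rule 3 Intervocalic Voicing: no change — [gotwwi]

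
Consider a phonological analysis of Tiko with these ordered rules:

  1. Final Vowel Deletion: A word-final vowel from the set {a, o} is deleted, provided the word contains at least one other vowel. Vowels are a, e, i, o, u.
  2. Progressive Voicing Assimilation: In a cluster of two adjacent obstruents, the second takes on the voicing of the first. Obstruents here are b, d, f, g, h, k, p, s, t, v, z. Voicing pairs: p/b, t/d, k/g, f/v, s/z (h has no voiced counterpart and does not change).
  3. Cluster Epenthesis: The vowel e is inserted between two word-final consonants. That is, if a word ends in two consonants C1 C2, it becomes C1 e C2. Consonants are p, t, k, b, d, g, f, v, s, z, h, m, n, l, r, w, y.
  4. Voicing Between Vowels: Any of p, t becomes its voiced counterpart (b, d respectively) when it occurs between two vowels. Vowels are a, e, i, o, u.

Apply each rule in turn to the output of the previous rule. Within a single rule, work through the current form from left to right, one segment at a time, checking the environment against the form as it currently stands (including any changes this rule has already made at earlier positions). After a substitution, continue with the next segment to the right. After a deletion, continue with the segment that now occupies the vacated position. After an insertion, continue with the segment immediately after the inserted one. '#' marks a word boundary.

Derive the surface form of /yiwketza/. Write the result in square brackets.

[yiwkedes]

1 Final Vowel Deletion: [yiwketza] → [yiwketz]
2 Progressive Voicing Assimilation: [yiwketz] → [yiwkets]
3 Cluster Epenthesis: [yiwkets] → [yiwketes]
4 Voicing Between Vowels: [yiwketes] → [yiwkedes]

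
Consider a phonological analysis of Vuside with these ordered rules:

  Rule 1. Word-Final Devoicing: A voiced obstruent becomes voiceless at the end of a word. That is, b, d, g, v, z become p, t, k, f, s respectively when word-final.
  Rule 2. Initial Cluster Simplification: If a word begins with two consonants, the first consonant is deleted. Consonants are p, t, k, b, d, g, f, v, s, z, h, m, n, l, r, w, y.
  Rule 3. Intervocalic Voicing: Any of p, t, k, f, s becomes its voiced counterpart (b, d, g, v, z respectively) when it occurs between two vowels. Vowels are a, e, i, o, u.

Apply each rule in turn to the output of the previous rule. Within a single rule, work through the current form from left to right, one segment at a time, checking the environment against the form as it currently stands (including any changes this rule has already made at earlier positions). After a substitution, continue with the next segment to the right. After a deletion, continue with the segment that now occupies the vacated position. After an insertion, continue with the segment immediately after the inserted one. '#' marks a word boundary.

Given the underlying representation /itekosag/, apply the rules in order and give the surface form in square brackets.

Rule 1 Word-Final Devoicing: [itekosag] → [itekosak]
Rule 2 Initial Cluster Simplification: no change — [itekosak]
Rule 3 Intervocalic Voicing: [itekosak] → [idegozak]

[idegozak]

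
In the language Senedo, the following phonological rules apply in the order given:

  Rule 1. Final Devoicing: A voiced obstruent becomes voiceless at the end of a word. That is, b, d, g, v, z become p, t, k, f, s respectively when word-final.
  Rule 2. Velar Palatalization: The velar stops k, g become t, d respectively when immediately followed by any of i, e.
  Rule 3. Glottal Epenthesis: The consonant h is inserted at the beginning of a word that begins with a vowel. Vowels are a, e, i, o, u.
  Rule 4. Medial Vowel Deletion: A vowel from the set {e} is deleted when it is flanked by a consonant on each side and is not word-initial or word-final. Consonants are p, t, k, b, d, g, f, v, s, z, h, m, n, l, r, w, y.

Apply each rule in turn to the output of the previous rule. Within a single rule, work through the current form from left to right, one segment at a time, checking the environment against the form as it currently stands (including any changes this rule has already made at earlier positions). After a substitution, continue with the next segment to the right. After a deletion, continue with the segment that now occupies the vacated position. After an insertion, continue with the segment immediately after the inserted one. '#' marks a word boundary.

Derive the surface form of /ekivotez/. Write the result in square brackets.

[htivots]

Rule 1 Final Devoicing: [ekivotez] → [ekivotes]
Rule 2 Velar Palatalization: [ekivotes] → [etivotes]
Rule 3 Glottal Epenthesis: [etivotes] → [hetivotes]
Rule 4 Medial Vowel Deletion: [hetivotes] → [htivots]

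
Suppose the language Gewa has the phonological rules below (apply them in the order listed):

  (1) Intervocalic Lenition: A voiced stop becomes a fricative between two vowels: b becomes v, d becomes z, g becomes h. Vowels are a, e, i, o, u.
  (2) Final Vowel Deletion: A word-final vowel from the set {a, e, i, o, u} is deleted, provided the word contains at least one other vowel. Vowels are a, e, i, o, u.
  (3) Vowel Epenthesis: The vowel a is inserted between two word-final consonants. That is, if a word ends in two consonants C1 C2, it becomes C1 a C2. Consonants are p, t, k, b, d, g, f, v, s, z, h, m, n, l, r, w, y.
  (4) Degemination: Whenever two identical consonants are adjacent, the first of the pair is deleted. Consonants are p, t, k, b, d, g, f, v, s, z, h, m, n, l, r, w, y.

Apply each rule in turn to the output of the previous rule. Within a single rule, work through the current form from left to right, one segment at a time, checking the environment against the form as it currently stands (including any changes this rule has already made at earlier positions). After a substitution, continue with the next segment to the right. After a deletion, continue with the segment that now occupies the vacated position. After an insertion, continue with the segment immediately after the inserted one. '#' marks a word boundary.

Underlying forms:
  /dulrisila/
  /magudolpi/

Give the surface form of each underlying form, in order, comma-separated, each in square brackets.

[dulrisil], [mahuzolap]

/dulrisila/:
  (1) Intervocalic Lenition: no change — [dulrisila]
  (2) Final Vowel Deletion: [dulrisila] → [dulrisil]
  (3) Vowel Epenthesis: no change — [dulrisil]
  (4) Degemination: no change — [dulrisil]
/magudolpi/:
  (1) Intervocalic Lenition: [magudolpi] → [mahuzolpi]
  (2) Final Vowel Deletion: [mahuzolpi] → [mahuzolp]
  (3) Vowel Epenthesis: [mahuzolp] → [mahuzolap]
  (4) Degemination: no change — [mahuzolap]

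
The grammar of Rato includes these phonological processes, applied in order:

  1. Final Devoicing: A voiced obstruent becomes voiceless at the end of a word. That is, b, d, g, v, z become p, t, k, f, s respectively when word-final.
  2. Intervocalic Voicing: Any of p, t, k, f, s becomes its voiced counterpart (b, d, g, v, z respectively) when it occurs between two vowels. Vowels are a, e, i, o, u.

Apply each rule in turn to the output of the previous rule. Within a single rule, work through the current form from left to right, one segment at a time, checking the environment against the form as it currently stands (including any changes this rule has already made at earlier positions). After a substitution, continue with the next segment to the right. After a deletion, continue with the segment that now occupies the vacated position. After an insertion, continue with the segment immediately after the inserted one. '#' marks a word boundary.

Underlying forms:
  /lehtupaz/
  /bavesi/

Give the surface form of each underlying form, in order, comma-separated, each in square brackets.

/lehtupaz/:
  1 Final Devoicing: [lehtupaz] → [lehtupas]
  2 Intervocalic Voicing: [lehtupas] → [lehtubas]
/bavesi/:
  1 Final Devoicing: no change — [bavesi]
  2 Intervocalic Voicing: [bavesi] → [bavezi]

[lehtubas], [bavezi]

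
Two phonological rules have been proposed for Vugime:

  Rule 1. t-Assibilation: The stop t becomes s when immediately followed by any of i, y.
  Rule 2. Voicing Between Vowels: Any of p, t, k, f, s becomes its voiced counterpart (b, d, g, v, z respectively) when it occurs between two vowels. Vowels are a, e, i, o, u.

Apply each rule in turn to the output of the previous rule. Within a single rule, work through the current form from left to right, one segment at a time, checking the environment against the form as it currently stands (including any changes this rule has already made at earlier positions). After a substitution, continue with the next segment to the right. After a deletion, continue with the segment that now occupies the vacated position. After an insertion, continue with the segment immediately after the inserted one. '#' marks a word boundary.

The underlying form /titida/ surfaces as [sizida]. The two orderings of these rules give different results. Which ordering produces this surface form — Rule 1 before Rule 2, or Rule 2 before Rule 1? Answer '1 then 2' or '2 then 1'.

1 then 2

Order 1 then 2:
  1 t-Assibilation: [titida] → [sisida]
  2 Voicing Between Vowels: [sisida] → [sizida]
  result: [sizida]
Order 2 then 1:
  2 Voicing Between Vowels: [titida] → [tidida]
  1 t-Assibilation: [tidida] → [sidida]
  result: [sidida]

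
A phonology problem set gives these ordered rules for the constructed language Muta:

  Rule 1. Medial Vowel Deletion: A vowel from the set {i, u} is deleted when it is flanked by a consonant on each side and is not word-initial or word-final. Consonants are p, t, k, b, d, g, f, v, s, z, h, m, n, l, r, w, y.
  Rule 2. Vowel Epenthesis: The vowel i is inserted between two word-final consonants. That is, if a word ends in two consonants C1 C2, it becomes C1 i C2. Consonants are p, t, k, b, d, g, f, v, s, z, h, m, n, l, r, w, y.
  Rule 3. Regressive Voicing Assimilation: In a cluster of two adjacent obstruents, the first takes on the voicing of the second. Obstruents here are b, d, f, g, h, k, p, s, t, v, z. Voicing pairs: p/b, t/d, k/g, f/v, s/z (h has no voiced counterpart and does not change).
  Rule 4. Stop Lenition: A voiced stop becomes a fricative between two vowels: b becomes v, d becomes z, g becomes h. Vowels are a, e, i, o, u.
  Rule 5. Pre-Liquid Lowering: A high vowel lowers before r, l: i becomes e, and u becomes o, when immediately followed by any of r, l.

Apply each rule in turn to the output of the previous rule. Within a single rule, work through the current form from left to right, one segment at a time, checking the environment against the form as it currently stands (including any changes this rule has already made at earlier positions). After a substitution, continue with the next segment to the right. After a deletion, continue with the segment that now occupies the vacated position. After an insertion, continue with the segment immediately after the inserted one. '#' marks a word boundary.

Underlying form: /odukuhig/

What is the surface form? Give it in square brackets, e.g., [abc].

Rule 1 Medial Vowel Deletion: [odukuhig] → [odkhg]
Rule 2 Vowel Epenthesis: [odkhg] → [odkhig]
Rule 3 Regressive Voicing Assimilation: [odkhig] → [otkhig]
Rule 4 Stop Lenition: no change — [otkhig]
Rule 5 Pre-Liquid Lowering: no change — [otkhig]

[otkhig]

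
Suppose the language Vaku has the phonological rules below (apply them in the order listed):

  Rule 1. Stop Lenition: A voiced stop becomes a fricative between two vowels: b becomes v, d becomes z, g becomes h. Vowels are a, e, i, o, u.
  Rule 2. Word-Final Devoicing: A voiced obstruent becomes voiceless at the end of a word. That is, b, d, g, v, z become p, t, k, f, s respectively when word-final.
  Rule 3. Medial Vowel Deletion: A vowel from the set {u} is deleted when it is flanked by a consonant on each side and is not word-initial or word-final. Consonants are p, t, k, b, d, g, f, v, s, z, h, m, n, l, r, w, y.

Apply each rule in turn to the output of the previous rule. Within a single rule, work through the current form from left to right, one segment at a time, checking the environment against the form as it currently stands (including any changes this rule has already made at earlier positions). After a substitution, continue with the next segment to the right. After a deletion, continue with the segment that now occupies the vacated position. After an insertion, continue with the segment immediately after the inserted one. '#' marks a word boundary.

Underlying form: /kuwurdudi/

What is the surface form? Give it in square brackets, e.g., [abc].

[kwrdzi]

Rule 1 Stop Lenition: [kuwurdudi] → [kuwurduzi]
Rule 2 Word-Final Devoicing: no change — [kuwurduzi]
Rule 3 Medial Vowel Deletion: [kuwurduzi] → [kwrdzi]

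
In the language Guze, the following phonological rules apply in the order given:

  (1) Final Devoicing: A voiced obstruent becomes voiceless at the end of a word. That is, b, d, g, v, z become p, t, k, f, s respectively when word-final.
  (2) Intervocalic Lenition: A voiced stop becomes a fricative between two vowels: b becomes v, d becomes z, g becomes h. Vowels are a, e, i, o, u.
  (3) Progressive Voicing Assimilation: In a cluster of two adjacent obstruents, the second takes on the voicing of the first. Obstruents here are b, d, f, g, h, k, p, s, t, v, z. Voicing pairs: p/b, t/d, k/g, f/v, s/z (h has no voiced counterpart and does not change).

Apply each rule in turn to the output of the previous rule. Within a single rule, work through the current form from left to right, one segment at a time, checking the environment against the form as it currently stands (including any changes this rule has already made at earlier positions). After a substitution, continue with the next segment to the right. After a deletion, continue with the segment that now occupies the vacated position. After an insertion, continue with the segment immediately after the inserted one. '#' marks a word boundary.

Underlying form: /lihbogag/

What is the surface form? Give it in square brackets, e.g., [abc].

(1) Final Devoicing: [lihbogag] → [lihbogak]
(2) Intervocalic Lenition: [lihbogak] → [lihbohak]
(3) Progressive Voicing Assimilation: [lihbohak] → [lihpohak]

[lihpohak]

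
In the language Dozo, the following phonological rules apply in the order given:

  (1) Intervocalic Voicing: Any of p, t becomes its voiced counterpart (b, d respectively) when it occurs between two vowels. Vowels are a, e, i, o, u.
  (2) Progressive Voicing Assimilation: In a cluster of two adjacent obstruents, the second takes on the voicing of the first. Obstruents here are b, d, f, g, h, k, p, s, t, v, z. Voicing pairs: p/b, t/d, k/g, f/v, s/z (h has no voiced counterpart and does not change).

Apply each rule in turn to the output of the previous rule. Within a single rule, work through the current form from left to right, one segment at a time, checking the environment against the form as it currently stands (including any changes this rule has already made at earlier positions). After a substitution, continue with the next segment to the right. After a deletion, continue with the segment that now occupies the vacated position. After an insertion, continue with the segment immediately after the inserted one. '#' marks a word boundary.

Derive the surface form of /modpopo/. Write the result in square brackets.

[modbobo]

(1) Intervocalic Voicing: [modpopo] → [modpobo]
(2) Progressive Voicing Assimilation: [modpobo] → [modbobo]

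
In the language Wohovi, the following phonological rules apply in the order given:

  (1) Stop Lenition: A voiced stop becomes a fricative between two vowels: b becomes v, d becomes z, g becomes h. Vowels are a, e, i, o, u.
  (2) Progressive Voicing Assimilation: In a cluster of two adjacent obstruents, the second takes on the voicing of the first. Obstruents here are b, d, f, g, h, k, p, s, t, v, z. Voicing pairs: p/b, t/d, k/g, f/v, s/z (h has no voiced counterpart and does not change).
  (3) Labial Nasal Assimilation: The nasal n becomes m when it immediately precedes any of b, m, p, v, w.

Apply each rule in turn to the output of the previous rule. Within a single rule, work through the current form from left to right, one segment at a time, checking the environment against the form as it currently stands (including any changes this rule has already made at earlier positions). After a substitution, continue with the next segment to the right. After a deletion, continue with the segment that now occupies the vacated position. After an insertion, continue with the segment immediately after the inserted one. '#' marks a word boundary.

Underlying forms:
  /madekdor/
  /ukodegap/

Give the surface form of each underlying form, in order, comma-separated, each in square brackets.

[mazektor], [ukozehap]

/madekdor/:
  (1) Stop Lenition: [madekdor] → [mazekdor]
  (2) Progressive Voicing Assimilation: [mazekdor] → [mazektor]
  (3) Labial Nasal Assimilation: no change — [mazektor]
/ukodegap/:
  (1) Stop Lenition: [ukodegap] → [ukozehap]
  (2) Progressive Voicing Assimilation: no change — [ukozehap]
  (3) Labial Nasal Assimilation: no change — [ukozehap]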